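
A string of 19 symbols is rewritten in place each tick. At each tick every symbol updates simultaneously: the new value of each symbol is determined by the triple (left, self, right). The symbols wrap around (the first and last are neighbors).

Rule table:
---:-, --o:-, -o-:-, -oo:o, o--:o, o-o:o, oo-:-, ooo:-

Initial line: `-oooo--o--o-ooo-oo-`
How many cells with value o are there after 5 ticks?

8

tick 1: -o---o--o--oo--oo-o
tick 2: o-o---o--o-o-o-o-o-
tick 3: -o-o---o--o-o-o-o-o
tick 4: o-o-o---o--o-o-o-o-
tick 5: -o-o-o---o--o-o-o-o
count of o: 8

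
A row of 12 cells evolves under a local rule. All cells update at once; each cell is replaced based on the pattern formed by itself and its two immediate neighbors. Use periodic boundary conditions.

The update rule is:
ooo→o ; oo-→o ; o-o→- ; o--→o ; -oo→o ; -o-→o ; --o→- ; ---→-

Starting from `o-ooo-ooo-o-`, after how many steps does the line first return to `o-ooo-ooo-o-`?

o-ooo-ooo-o-

1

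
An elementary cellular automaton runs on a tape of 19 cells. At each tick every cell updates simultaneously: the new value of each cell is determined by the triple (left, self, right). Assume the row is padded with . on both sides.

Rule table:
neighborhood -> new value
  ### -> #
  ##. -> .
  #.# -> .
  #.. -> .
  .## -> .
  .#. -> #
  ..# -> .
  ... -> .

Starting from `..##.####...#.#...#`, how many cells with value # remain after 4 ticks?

3

......##....#.#...#
............#.#...#
............#.#...#  (fixed point — unchanged through tick 4)
count of #: 3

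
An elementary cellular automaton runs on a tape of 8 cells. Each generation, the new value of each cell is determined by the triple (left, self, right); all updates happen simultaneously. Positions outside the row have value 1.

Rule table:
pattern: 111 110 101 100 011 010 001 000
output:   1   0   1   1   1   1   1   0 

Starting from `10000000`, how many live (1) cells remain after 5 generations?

01000001
11100011
11010111
10111111
01111111
count of 1: 7

7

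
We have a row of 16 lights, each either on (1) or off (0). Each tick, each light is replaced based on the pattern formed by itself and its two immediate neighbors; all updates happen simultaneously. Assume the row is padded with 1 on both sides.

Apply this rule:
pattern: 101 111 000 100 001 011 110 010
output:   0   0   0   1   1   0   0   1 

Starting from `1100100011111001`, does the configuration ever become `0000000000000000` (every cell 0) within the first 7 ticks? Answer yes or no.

tick 1: 0011110100000110
tick 2: 1100000110001000
tick 3: 0010001001011101
tick 4: 1111011111000000
tick 5: 0000000000100001
tick 6: 1000000001110010
tick 7: 0100000010001110
tick 7 is 0100000010001110, still not uniform 0

no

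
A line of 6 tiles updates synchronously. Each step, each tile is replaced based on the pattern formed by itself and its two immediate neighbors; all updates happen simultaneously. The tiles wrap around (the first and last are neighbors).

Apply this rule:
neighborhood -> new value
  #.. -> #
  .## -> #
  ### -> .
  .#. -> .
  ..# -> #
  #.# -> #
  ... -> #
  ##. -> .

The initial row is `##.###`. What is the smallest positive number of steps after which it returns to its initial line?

..##..
###.##
...##.
####.#
....##
#####.
#....#
.#####
##....
#.####
.##...
##.###

12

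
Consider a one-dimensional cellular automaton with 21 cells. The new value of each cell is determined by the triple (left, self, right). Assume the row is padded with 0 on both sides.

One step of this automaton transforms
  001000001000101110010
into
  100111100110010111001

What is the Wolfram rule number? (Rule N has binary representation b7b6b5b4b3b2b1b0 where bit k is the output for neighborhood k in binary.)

241

position 15: 111 → 1  (bit 7 = 1)
position 16: 110 → 1  (bit 6 = 1)
position 13: 101 → 1  (bit 5 = 1)
position 3: 100 → 1  (bit 4 = 1)
position 14: 011 → 0  (bit 3 = 0)
position 2: 010 → 0  (bit 2 = 0)
position 1: 001 → 0  (bit 1 = 0)
position 0: 000 → 1  (bit 0 = 1)
bits b7..b0 = 11110001 = 241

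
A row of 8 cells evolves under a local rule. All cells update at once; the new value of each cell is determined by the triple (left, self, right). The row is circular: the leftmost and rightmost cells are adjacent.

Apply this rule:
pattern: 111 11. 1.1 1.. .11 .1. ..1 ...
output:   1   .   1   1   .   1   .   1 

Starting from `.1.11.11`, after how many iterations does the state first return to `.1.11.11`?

8

iteration 1: 111..1..
iteration 2: .1.1.11.
iteration 3: .1111..1
iteration 4: 1.11.1.1
iteration 5: .1..111.
iteration 6: .11..1.1
iteration 7: 1..1.111
iteration 8: .1.11.11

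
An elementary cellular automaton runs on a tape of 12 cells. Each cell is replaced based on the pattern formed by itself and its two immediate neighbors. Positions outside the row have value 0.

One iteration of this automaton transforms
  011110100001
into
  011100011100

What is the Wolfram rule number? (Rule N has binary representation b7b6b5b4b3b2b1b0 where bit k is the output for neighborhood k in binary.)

153

position 2: 111 → 1  (bit 7 = 1)
position 4: 110 → 0  (bit 6 = 0)
position 5: 101 → 0  (bit 5 = 0)
position 7: 100 → 1  (bit 4 = 1)
position 1: 011 → 1  (bit 3 = 1)
position 6: 010 → 0  (bit 2 = 0)
position 0: 001 → 0  (bit 1 = 0)
position 8: 000 → 1  (bit 0 = 1)
bits b7..b0 = 10011001 = 153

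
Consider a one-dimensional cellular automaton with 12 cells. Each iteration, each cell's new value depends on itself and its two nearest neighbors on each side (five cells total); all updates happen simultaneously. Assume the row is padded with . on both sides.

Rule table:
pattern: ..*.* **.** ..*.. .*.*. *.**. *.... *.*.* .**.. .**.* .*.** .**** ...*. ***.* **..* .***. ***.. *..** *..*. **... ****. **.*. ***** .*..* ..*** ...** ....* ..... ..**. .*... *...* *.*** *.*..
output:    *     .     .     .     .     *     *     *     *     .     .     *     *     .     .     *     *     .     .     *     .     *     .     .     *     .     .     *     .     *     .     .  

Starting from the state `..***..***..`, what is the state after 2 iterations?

*...*....*..

.*..*.*..*.*
*...*....*..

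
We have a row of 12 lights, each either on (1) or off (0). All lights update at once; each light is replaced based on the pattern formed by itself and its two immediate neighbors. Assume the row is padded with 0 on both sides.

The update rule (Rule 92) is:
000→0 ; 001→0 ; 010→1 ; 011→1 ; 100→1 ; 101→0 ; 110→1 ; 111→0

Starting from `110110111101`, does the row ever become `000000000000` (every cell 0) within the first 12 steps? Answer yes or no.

no

110110100101
110110110101
110110110101  (fixed point — unchanged through step 12)
step 12 is 110110110101, still not uniform 0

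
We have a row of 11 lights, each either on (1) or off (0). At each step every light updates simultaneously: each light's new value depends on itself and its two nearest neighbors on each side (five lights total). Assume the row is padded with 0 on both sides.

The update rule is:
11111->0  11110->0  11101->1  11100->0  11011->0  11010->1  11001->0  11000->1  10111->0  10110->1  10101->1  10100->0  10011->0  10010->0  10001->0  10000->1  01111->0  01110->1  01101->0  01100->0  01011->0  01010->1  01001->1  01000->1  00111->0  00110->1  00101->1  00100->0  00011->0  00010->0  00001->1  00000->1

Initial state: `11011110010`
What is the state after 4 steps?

11111111010

step 1: 10000000001
step 2: 01111111100
step 3: 00000000011
step 4: 11111111010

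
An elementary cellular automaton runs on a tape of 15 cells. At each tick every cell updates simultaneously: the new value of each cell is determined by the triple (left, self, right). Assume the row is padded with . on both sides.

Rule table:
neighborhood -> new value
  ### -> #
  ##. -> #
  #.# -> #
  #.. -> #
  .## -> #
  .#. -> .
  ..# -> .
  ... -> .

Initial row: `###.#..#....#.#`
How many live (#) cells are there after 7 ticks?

####.#..#....#.
#####.#..#....#
######.#..#....
#######.#..#...
########.#..#..
#########.#..#.
##########.#..#
count of #: 12

12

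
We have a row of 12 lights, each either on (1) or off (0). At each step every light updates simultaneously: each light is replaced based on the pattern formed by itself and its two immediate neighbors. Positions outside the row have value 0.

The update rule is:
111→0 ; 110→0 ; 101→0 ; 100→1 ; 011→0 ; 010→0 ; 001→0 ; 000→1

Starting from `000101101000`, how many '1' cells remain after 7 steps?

6

step 1: 110000000111
step 2: 001111110000
step 3: 100000001111
step 4: 011111100000
step 5: 000000011111
step 6: 111111000000
step 7: 000000111111
count of 1: 6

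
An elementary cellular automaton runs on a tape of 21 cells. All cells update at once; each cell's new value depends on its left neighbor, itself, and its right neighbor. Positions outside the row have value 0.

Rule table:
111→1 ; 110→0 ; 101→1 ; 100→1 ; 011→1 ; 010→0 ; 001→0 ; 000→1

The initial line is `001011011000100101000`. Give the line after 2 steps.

010101101101001001110

100110110110010010111
010101101101001001110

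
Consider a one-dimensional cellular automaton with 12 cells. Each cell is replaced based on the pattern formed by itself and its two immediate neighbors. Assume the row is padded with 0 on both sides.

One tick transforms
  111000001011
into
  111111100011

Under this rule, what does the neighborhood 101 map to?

At position 9 the neighborhood is 101; the next row has 0 there.

0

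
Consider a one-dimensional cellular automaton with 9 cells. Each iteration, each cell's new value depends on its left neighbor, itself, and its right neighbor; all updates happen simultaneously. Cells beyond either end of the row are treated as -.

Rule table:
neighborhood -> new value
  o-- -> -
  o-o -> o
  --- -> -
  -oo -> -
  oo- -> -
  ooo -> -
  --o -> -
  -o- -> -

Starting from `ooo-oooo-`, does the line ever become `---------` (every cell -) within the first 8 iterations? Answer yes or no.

---o-----
---------
all cells are - at iteration 2

yes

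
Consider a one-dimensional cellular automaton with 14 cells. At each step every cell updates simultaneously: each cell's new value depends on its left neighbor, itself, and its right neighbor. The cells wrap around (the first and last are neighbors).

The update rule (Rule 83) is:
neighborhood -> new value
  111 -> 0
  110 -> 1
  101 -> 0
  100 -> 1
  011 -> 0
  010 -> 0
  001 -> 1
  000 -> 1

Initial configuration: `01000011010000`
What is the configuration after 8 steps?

10111101001111
10000100110000
01111011011111
00001001000001
11110110111110
00010010000010
11101101111101
00100100000100

00100100000100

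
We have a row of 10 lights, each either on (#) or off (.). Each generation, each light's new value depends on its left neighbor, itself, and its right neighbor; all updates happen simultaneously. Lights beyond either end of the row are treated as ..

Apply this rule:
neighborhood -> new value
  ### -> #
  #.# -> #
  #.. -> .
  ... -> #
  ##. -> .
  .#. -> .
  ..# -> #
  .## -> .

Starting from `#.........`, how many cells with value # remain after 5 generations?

3

..########
##.######.
..#.####..
##.#.##..#
..#.#...#.
count of #: 3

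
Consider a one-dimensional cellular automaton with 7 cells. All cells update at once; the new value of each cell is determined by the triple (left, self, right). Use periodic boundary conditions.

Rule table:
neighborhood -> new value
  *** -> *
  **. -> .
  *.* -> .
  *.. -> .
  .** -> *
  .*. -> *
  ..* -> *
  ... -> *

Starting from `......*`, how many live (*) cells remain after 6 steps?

5

step 1: .******
step 2: .*****.
step 3: *****..
step 4: ****..*
step 5: ***..**
step 6: **..***
count of *: 5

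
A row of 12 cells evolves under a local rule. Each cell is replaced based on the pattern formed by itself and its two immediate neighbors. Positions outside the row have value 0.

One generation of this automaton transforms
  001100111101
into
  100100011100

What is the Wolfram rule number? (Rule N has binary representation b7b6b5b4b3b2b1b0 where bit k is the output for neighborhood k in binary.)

position 7: 111 → 1  (bit 7 = 1)
position 3: 110 → 1  (bit 6 = 1)
position 10: 101 → 0  (bit 5 = 0)
position 4: 100 → 0  (bit 4 = 0)
position 2: 011 → 0  (bit 3 = 0)
position 11: 010 → 0  (bit 2 = 0)
position 1: 001 → 0  (bit 1 = 0)
position 0: 000 → 1  (bit 0 = 1)
bits b7..b0 = 11000001 = 193

193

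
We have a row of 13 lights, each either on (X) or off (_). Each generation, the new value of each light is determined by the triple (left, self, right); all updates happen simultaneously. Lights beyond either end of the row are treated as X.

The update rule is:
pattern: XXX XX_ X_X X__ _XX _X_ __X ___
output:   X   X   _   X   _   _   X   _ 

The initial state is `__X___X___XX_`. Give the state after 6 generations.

XXXXXX___X_XX

generation 1: XX_X_X_X_X_X_
generation 2: XX___________
generation 3: XXX_________X
generation 4: XXXX_______X_
generation 5: XXXXX_____X__
generation 6: XXXXXX___X_XX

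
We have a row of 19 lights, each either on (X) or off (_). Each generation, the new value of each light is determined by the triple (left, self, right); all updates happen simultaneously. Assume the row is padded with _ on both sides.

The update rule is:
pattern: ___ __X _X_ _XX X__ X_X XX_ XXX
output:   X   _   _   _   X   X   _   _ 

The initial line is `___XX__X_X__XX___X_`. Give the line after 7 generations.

XX___X__X_X___XX__X
__XX__X__X_XX___X__
X___X__X__X__XX__XX
_XX__X__X__X___X___
___X__X__X__XX__XXX
XX__X__X__X___X____
__X__X__X__XX__XXXX

__X__X__X__XX__XXXX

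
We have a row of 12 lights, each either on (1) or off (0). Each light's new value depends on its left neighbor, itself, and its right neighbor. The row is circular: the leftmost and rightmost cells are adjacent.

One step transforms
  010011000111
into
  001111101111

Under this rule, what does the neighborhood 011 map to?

At position 4 the neighborhood is 011; the next row has 1 there.

1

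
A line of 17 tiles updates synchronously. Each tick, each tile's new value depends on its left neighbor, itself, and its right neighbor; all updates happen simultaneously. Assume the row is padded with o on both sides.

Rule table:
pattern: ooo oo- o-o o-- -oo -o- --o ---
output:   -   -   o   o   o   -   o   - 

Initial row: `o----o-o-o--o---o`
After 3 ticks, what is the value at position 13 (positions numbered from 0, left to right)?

-o--o-o-o-oo-o-oo
o-oo-o-o-oo-o-oo-
-oo-o-o-oo-o-oo-o
position 13 holds o

o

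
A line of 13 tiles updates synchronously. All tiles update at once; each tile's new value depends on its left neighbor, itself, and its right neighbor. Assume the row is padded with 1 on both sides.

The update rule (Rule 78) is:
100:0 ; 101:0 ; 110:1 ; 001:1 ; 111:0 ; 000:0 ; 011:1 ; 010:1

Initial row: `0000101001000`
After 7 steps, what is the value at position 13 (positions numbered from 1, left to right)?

0001101011001
0011101011011
0110101011010
0110101011010  (fixed point — unchanged through step 7)
position 13 holds 0

0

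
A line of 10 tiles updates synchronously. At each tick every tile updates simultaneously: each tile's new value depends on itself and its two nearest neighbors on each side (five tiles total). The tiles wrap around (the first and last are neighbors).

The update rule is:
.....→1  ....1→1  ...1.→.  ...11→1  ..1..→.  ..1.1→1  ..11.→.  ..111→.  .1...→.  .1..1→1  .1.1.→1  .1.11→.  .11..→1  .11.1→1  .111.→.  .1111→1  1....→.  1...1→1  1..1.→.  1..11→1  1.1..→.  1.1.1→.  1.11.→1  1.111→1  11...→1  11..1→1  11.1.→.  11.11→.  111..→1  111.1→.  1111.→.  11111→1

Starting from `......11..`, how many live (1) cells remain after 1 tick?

111111.11.
count of 1: 8

8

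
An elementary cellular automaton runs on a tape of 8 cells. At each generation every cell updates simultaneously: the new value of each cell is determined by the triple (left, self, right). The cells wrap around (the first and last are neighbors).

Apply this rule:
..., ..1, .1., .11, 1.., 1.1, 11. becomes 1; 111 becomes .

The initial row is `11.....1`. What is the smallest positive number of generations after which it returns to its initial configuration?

.1111111
11.....1

2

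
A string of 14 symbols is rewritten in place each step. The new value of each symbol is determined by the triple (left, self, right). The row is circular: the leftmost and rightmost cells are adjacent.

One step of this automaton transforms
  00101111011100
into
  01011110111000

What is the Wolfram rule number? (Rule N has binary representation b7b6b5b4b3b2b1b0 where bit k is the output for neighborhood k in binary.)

position 5: 111 → 1  (bit 7 = 1)
position 7: 110 → 0  (bit 6 = 0)
position 3: 101 → 1  (bit 5 = 1)
position 12: 100 → 0  (bit 4 = 0)
position 4: 011 → 1  (bit 3 = 1)
position 2: 010 → 0  (bit 2 = 0)
position 1: 001 → 1  (bit 1 = 1)
position 0: 000 → 0  (bit 0 = 0)
bits b7..b0 = 10101010 = 170

170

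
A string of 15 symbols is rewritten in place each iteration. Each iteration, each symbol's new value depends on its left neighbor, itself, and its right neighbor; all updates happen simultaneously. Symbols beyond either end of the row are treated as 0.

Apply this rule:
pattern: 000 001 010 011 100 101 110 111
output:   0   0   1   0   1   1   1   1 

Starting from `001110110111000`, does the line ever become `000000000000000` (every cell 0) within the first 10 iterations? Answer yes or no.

000111011011100
000011101101110
000001110110111
000000111011011
000000011101101
000000001110111
000000000111011
000000000011101
000000000001111
000000000000111
iteration 10 is 000000000000111, still not uniform 0

no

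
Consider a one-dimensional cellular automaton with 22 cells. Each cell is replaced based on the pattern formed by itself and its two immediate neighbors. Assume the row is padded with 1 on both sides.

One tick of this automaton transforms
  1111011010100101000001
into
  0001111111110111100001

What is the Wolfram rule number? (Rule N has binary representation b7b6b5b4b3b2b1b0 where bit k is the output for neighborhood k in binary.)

position 0: 111 → 0  (bit 7 = 0)
position 3: 110 → 1  (bit 6 = 1)
position 4: 101 → 1  (bit 5 = 1)
position 11: 100 → 1  (bit 4 = 1)
position 5: 011 → 1  (bit 3 = 1)
position 8: 010 → 1  (bit 2 = 1)
position 12: 001 → 0  (bit 1 = 0)
position 17: 000 → 0  (bit 0 = 0)
bits b7..b0 = 01111100 = 124

124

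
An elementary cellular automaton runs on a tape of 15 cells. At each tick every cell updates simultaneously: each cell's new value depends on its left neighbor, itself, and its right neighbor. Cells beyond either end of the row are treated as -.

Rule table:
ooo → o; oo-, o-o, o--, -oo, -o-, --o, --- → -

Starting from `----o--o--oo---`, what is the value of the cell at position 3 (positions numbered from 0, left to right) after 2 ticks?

tick 1: ---------------
tick 2: ---------------
position 3 holds -

-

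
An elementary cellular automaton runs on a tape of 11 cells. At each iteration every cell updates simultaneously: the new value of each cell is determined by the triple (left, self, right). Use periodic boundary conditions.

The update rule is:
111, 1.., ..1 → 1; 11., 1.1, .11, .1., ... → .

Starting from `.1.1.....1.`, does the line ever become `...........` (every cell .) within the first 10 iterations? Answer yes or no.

1...1...1.1
.1.1.1.1...
1.......1..
.1.....1.11
..1...1....
.1.1.1.1...  (repeats iteration 2; period 4)
iteration 10: .1.1.1.1...
iteration 10 is .1.1.1.1..., still not uniform .

no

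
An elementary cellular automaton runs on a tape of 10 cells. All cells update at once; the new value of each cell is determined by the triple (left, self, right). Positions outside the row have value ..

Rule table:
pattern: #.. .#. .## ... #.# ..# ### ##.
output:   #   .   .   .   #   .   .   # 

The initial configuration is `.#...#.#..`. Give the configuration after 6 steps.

..#...#.#.
...#...#.#
....#...#.
.....#...#
......#...
.......#..

.......#..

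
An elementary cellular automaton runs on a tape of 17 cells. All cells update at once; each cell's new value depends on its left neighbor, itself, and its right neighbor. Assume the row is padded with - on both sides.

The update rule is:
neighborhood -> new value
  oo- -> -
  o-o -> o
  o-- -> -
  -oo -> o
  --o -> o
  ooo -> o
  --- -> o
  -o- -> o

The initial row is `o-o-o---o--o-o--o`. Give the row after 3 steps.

ooo-ooo-oooo-oo--

ooooo-ooo-oooo-oo
oooo-ooo-oooo-oo-
ooo-ooo-oooo-oo--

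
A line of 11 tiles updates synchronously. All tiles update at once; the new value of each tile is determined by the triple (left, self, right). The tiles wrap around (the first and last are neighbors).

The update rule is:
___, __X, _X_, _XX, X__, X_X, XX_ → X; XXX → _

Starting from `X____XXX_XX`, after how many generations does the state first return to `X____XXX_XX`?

XXXXXX_XXX_
X____XXX_XX

2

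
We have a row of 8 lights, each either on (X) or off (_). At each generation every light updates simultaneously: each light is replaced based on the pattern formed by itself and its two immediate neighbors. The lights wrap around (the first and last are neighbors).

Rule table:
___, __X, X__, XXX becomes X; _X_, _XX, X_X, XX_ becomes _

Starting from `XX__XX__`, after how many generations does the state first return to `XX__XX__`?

generation 1: __XX__XX
generation 2: XX__XX__

2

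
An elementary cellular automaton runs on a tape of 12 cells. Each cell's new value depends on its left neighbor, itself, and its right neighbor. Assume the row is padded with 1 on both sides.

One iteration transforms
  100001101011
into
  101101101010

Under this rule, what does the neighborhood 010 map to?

1

At position 8 the neighborhood is 010; the next row has 1 there.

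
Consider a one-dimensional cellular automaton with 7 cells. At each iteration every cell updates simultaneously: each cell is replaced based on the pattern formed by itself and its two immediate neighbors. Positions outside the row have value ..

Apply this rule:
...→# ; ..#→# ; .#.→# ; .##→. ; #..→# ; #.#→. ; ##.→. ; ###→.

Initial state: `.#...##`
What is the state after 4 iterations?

#####..
.....##
#####..  (repeats iteration 1; period 2)
iteration 4: .....##

.....##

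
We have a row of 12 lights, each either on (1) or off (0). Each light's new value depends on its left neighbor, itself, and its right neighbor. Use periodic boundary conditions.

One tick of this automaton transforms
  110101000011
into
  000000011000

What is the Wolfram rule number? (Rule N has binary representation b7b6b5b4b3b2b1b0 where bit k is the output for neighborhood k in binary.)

position 0: 111 → 0  (bit 7 = 0)
position 1: 110 → 0  (bit 6 = 0)
position 2: 101 → 0  (bit 5 = 0)
position 6: 100 → 0  (bit 4 = 0)
position 10: 011 → 0  (bit 3 = 0)
position 3: 010 → 0  (bit 2 = 0)
position 9: 001 → 0  (bit 1 = 0)
position 7: 000 → 1  (bit 0 = 1)
bits b7..b0 = 00000001 = 1

1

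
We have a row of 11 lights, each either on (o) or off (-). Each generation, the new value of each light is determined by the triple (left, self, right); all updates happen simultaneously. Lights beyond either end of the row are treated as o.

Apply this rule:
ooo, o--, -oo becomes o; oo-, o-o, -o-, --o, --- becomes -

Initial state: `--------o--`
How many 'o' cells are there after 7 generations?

3

o--------o-
-o---------
--o--------
o--o-------
-o--o------
--o--o-----
o--o--o----
count of o: 3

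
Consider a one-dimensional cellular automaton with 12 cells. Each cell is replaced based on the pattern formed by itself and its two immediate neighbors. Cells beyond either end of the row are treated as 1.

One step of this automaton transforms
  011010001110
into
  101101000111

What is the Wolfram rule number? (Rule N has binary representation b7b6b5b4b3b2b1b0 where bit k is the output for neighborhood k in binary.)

position 9: 111 → 1  (bit 7 = 1)
position 2: 110 → 1  (bit 6 = 1)
position 0: 101 → 1  (bit 5 = 1)
position 5: 100 → 1  (bit 4 = 1)
position 1: 011 → 0  (bit 3 = 0)
position 4: 010 → 0  (bit 2 = 0)
position 7: 001 → 0  (bit 1 = 0)
position 6: 000 → 0  (bit 0 = 0)
bits b7..b0 = 11110000 = 240

240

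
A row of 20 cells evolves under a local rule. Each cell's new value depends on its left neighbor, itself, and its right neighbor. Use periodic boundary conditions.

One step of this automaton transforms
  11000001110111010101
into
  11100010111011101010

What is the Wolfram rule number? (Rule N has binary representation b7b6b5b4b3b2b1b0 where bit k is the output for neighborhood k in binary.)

position 0: 111 → 1  (bit 7 = 1)
position 1: 110 → 1  (bit 6 = 1)
position 10: 101 → 1  (bit 5 = 1)
position 2: 100 → 1  (bit 4 = 1)
position 7: 011 → 0  (bit 3 = 0)
position 15: 010 → 0  (bit 2 = 0)
position 6: 001 → 1  (bit 1 = 1)
position 3: 000 → 0  (bit 0 = 0)
bits b7..b0 = 11110010 = 242

242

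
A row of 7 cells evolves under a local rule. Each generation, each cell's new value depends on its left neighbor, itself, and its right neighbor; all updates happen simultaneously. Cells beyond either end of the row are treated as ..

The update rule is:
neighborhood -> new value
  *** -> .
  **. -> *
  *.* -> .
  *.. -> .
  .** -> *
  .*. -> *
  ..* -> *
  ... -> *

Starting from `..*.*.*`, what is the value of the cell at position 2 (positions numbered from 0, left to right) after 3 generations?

*

***.*.*
*.*.*.*
*.*.*.*
position 2 holds *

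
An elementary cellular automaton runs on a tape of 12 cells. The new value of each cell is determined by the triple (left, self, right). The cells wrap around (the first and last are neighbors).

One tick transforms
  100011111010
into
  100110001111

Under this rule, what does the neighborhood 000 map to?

0

At position 2 the neighborhood is 000; the next row has 0 there.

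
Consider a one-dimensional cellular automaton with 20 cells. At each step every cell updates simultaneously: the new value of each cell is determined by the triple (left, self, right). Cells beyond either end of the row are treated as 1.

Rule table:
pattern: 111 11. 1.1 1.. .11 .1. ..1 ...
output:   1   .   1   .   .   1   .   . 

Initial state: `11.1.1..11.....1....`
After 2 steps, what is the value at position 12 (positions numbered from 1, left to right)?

1.1111.........1....
.1.11..........1....
position 12 holds .

.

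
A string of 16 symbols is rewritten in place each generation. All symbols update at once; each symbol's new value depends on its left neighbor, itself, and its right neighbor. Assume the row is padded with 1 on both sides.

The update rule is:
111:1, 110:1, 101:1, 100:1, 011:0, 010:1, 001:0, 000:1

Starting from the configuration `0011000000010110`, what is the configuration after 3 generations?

1110011111110110

generation 1: 1001111111011011
generation 2: 1100111111101101
generation 3: 1110011111110110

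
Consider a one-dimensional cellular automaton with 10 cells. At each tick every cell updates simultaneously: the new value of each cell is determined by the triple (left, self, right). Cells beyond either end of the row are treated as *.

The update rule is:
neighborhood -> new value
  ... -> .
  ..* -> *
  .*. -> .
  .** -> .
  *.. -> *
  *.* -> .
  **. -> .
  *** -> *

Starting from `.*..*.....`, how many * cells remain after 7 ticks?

..**.*...*
**....*.*.
*.*..*....
...**.*..*
*.*....**.
...*..*...
*.*.**.*.*
count of *: 6

6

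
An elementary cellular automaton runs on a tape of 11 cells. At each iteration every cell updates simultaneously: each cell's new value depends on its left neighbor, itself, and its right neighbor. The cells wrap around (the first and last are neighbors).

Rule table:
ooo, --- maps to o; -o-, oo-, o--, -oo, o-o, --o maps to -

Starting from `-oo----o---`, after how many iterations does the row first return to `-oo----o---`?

----oo---oo
-oo----o---

2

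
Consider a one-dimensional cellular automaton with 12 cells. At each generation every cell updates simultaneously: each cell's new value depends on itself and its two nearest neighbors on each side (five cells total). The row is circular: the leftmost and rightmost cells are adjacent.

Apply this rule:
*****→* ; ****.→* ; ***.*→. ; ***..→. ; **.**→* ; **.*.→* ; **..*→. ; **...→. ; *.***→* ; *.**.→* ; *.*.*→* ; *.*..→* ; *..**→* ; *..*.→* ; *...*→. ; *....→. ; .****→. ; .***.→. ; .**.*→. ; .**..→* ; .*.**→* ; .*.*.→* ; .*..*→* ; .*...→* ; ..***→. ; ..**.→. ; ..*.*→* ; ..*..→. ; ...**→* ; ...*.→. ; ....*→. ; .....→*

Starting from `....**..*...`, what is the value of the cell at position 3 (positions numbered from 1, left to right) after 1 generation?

**.*.*.*.*.*
position 3 holds .

.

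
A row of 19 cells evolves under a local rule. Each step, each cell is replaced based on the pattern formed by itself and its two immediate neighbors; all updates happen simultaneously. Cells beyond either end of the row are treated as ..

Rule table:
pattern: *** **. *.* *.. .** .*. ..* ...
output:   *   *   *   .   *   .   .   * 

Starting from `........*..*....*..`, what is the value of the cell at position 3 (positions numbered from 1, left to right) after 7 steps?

step 1: *******......**...*
step 2: *******.****.**.*..
step 3: ****************..*
step 4: ****************...
step 5: ****************.**
step 6: *******************
step 7: *******************
position 3 holds *

*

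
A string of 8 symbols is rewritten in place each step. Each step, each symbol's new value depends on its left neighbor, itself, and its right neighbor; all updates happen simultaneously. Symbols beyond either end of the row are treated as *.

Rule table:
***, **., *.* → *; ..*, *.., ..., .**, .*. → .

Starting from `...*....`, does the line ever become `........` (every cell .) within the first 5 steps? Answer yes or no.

........
all cells are . at step 1

yes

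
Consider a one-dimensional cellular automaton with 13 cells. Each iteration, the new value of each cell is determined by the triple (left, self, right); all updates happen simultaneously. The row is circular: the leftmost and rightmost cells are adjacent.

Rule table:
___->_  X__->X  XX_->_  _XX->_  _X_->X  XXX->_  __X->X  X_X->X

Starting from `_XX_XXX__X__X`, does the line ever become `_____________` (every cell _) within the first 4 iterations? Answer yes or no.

X__X___XXXXXX
_XXXX_X______
X____XXX_____
XX__X___X___X
iteration 4 is XX__X___X___X, still not uniform _

no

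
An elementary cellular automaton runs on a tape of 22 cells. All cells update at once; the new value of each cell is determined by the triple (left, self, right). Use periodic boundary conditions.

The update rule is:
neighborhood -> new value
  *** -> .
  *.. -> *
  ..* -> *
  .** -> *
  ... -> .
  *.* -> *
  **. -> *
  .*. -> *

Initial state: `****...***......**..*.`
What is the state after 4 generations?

**........**....**..**

generation 1: *..**.**.**....*******
generation 2: ************..**......
generation 3: *..........******....*
generation 4: **........**....**..**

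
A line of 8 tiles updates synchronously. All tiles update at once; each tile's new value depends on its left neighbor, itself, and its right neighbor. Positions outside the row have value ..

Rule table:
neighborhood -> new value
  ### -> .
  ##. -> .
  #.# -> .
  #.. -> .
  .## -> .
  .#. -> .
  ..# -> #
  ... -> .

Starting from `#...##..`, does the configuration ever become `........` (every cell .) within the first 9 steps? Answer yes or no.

yes

...#....
..#.....
.#......
#.......
........
all cells are . at step 5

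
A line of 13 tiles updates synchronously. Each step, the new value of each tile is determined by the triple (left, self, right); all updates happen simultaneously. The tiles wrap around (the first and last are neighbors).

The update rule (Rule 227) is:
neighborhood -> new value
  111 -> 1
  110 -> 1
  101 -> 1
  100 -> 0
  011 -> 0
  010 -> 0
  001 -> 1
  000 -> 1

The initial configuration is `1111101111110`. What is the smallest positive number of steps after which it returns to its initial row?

0111110111111
1011111011111
1101111101111
1110111110111
1111011111011
1111101111101
1111110111110
0111111011111
1011111101111
1101111110111
1110111111011
1111011111101
1111101111110

13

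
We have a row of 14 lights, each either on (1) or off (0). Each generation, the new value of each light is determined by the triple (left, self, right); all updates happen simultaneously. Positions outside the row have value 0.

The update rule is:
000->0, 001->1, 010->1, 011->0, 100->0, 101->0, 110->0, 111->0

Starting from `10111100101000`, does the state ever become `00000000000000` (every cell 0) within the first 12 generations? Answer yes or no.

no

generation 1: 10000001101000
generation 2: 10000010001000
generation 3: 10000110011000
generation 4: 10001000100000
generation 5: 10011001100000
generation 6: 10100010000000
generation 7: 10100110000000
generation 8: 10101000000000
generation 9: 10101000000000  (fixed point — unchanged through generation 12)
generation 12 is 10101000000000, still not uniform 0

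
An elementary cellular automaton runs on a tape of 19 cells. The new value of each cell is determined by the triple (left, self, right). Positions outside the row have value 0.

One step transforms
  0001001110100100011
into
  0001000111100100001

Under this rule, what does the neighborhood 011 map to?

0

At position 6 the neighborhood is 011; the next row has 0 there.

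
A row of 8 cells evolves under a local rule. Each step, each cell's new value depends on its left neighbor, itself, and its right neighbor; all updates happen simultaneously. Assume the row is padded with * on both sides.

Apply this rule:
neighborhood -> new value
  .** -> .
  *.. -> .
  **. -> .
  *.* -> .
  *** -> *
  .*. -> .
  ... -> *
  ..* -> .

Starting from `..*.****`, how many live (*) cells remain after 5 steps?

step 1: .....***
step 2: .***..**
step 3: ..*....*
step 4: ....**..
step 5: .**.....
count of *: 2

2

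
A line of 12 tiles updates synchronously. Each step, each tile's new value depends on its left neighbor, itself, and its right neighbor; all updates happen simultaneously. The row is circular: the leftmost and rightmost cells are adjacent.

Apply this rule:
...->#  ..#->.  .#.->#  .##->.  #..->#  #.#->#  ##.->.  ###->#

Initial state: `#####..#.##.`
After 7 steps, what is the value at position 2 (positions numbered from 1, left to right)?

.###.#.##..#
#.#.###..#.#
.###.#.#.##.
..#.#####..#
#.##.###.#.#
.#..#.#.###.
.##.####.#.#
position 2 holds #

#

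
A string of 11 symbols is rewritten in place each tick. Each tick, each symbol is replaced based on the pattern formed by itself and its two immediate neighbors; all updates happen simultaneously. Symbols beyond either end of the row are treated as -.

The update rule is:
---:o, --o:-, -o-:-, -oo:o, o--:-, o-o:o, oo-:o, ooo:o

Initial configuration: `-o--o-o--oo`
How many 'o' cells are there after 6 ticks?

10

-----o---oo
oooo---o-oo
oooo-o--ooo
ooooo---ooo
ooooo-o-ooo
oooooo-oooo
count of o: 10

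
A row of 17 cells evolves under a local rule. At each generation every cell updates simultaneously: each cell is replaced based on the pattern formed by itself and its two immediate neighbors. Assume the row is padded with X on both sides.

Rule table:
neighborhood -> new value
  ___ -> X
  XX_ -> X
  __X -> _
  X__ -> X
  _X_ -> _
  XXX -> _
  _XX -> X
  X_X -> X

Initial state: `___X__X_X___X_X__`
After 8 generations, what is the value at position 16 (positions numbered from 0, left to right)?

XX__X__X_XX__X_X_
_XX__X__XXXX__X_X
XXXX__X_X__XX__XX
___XX__X_X_XXX_X_
XX_XXX__X_XX_XX_X
_XXX_XX__XXXXXXXX
XX_XXXXX_X_______
_XXX___XX_XXXXXX_
position 16 holds _

_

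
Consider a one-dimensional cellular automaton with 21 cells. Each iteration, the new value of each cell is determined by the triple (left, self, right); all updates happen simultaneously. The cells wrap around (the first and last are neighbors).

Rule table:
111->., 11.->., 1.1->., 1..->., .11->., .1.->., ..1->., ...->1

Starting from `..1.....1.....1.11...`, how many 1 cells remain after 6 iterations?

6

iteration 1: 1...111...111......11
iteration 2: ..1.....1.....1111...
iteration 3: 1...111...111......11  (repeats iteration 1; period 2)
iteration 6: ..1.....1.....1111...
count of 1: 6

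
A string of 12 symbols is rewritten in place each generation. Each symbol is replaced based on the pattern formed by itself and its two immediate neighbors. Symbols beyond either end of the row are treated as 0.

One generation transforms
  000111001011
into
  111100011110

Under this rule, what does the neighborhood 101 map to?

1

At position 9 the neighborhood is 101; the next row has 1 there.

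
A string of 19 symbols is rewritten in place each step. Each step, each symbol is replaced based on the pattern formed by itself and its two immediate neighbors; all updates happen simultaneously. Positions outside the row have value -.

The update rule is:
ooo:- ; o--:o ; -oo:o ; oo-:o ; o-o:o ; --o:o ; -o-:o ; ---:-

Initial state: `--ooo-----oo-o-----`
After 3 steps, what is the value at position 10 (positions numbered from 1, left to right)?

-oo-oo---oooooo----
ooooooo-oo----oo---
o-----ooooo--oooo--
position 10 holds o

o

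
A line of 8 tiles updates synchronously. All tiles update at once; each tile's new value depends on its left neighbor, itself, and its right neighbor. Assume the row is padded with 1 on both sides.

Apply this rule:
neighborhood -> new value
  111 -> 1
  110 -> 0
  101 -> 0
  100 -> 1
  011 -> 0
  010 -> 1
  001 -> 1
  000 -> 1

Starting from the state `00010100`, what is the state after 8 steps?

11110111
11100011
11011101
10001000
01111111
00111111
11011111
10001111

10001111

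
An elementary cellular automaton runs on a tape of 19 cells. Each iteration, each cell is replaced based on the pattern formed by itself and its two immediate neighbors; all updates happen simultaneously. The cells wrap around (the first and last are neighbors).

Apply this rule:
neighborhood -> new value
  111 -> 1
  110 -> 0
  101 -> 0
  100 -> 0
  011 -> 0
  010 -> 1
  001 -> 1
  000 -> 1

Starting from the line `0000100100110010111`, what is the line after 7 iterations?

0010001000001010111

0111101101000110010
1011000001011000110
1000011111000011000
1011101110011100011
0001000100101001101
0111011101101010001
0010001000001010111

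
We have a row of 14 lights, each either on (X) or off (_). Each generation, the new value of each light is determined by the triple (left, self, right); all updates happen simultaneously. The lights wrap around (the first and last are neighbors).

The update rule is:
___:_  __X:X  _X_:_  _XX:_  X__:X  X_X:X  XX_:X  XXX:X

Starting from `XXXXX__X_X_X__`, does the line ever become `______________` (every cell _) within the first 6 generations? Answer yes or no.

no

generation 1: _XXXXXX_X_X_XX
generation 2: X_XXXXXX_X_X_X
generation 3: XX_XXXXXX_X_X_
generation 4: _XX_XXXXXX_X_X
generation 5: X_XX_XXXXXX_X_
generation 6: _X_XX_XXXXXX_X
generation 6 is _X_XX_XXXXXX_X, still not uniform _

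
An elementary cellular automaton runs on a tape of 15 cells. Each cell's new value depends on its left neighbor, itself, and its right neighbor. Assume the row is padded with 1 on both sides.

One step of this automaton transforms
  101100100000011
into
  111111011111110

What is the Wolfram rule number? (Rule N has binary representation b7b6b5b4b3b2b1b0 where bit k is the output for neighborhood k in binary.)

position 14: 111 → 0  (bit 7 = 0)
position 0: 110 → 1  (bit 6 = 1)
position 1: 101 → 1  (bit 5 = 1)
position 4: 100 → 1  (bit 4 = 1)
position 2: 011 → 1  (bit 3 = 1)
position 6: 010 → 0  (bit 2 = 0)
position 5: 001 → 1  (bit 1 = 1)
position 8: 000 → 1  (bit 0 = 1)
bits b7..b0 = 01111011 = 123

123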